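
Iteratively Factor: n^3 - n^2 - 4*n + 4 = (n - 1)*(n^2 - 4) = (n - 2)*(n - 1)*(n + 2)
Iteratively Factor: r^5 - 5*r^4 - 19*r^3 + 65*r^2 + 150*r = (r + 3)*(r^4 - 8*r^3 + 5*r^2 + 50*r) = (r - 5)*(r + 3)*(r^3 - 3*r^2 - 10*r) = (r - 5)*(r + 2)*(r + 3)*(r^2 - 5*r) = r*(r - 5)*(r + 2)*(r + 3)*(r - 5)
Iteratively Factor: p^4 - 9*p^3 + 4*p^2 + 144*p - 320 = (p - 4)*(p^3 - 5*p^2 - 16*p + 80) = (p - 4)*(p + 4)*(p^2 - 9*p + 20) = (p - 5)*(p - 4)*(p + 4)*(p - 4)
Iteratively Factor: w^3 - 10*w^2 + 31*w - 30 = (w - 5)*(w^2 - 5*w + 6) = (w - 5)*(w - 2)*(w - 3)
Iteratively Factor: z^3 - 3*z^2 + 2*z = (z - 2)*(z^2 - z) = z*(z - 2)*(z - 1)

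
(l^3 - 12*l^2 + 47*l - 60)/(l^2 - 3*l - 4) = (l^2 - 8*l + 15)/(l + 1)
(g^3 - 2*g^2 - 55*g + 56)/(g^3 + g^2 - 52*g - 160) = (g^2 + 6*g - 7)/(g^2 + 9*g + 20)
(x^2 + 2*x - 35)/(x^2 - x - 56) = (x - 5)/(x - 8)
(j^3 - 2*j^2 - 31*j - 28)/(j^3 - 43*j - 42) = (j + 4)/(j + 6)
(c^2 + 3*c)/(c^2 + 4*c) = (c + 3)/(c + 4)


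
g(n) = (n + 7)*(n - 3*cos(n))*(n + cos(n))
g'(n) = (1 - sin(n))*(n + 7)*(n - 3*cos(n)) + (n + 7)*(n + cos(n))*(3*sin(n) + 1) + (n - 3*cos(n))*(n + cos(n)) = -(n + 7)*(n - 3*cos(n))*(sin(n) - 1) + (n + 7)*(n + cos(n))*(3*sin(n) + 1) + (n - 3*cos(n))*(n + cos(n))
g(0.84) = -13.74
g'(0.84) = 34.14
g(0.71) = -17.72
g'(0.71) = 26.96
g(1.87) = 38.48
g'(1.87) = 59.45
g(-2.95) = 0.08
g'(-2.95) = -6.83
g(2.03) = 48.14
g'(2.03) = 61.33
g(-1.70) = 12.73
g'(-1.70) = 7.68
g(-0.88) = 4.15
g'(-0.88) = -27.62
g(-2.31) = 4.04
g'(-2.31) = 15.54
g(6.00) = 282.26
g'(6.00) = 88.23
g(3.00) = 120.00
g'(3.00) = 91.88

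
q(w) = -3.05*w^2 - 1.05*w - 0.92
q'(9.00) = -55.95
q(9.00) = -257.42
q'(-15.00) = 90.45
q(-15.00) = -671.42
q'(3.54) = -22.64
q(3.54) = -42.86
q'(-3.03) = 17.43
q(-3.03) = -25.74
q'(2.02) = -13.37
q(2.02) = -15.49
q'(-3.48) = 20.18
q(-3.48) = -34.20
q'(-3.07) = 17.68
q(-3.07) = -26.44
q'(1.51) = -10.26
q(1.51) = -9.46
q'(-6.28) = 37.26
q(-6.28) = -114.61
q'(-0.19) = 0.11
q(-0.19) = -0.83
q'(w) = -6.1*w - 1.05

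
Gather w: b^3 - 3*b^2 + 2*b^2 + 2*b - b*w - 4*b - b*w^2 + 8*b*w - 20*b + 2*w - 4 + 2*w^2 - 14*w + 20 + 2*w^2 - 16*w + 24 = b^3 - b^2 - 22*b + w^2*(4 - b) + w*(7*b - 28) + 40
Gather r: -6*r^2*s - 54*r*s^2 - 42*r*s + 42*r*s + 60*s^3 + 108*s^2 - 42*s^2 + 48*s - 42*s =-6*r^2*s - 54*r*s^2 + 60*s^3 + 66*s^2 + 6*s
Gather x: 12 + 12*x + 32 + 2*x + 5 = 14*x + 49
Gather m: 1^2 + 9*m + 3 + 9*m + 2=18*m + 6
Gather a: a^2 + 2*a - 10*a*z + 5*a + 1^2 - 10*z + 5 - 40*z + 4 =a^2 + a*(7 - 10*z) - 50*z + 10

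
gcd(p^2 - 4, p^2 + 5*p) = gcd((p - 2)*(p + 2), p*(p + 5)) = 1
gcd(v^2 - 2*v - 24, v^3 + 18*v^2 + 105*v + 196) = v + 4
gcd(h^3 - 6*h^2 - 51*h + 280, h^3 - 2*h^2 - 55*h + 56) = h^2 - h - 56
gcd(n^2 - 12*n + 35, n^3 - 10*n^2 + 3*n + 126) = n - 7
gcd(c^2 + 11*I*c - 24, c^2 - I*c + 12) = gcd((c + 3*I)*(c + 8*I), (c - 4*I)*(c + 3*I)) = c + 3*I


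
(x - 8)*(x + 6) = x^2 - 2*x - 48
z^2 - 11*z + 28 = (z - 7)*(z - 4)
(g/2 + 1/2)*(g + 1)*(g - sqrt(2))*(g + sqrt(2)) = g^4/2 + g^3 - g^2/2 - 2*g - 1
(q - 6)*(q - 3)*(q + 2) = q^3 - 7*q^2 + 36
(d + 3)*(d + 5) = d^2 + 8*d + 15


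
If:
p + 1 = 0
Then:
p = -1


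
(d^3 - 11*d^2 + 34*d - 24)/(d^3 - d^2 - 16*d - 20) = (-d^3 + 11*d^2 - 34*d + 24)/(-d^3 + d^2 + 16*d + 20)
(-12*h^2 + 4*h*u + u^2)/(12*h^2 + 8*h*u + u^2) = (-2*h + u)/(2*h + u)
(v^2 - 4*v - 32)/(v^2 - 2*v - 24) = (v - 8)/(v - 6)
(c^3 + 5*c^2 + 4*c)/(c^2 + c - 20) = c*(c^2 + 5*c + 4)/(c^2 + c - 20)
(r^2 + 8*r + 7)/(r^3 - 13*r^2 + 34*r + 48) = (r + 7)/(r^2 - 14*r + 48)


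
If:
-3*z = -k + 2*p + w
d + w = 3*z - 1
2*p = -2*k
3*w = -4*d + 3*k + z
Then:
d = 1 - z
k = 7*z/3 - 2/3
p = 2/3 - 7*z/3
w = 4*z - 2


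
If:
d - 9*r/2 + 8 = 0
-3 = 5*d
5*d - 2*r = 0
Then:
No Solution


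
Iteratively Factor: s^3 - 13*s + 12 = (s + 4)*(s^2 - 4*s + 3) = (s - 3)*(s + 4)*(s - 1)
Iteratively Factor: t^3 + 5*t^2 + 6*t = (t + 2)*(t^2 + 3*t) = (t + 2)*(t + 3)*(t)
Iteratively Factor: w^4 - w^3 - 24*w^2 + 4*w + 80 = (w + 2)*(w^3 - 3*w^2 - 18*w + 40) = (w + 2)*(w + 4)*(w^2 - 7*w + 10) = (w - 5)*(w + 2)*(w + 4)*(w - 2)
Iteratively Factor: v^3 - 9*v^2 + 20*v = (v - 4)*(v^2 - 5*v) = v*(v - 4)*(v - 5)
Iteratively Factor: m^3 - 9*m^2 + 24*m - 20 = (m - 2)*(m^2 - 7*m + 10) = (m - 2)^2*(m - 5)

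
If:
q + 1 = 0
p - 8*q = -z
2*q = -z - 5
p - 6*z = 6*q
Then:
No Solution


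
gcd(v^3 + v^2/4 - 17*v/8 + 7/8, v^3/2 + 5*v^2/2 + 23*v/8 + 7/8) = 1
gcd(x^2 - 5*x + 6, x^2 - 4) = x - 2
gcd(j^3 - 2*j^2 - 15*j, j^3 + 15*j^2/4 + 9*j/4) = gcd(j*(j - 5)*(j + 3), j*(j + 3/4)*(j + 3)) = j^2 + 3*j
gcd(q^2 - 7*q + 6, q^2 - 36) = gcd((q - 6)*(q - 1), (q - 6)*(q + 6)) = q - 6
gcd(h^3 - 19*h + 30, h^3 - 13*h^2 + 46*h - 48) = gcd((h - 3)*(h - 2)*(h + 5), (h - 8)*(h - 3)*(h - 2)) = h^2 - 5*h + 6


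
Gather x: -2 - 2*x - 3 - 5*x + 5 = -7*x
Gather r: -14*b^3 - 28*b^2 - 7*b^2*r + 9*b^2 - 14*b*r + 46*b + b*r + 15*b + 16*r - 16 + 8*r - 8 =-14*b^3 - 19*b^2 + 61*b + r*(-7*b^2 - 13*b + 24) - 24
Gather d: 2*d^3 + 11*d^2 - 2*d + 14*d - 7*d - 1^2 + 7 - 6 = 2*d^3 + 11*d^2 + 5*d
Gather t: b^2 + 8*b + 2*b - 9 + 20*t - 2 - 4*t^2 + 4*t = b^2 + 10*b - 4*t^2 + 24*t - 11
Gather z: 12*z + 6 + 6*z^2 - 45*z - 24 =6*z^2 - 33*z - 18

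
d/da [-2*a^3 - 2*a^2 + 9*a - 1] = -6*a^2 - 4*a + 9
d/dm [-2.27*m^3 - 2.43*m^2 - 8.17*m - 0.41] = -6.81*m^2 - 4.86*m - 8.17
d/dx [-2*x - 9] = -2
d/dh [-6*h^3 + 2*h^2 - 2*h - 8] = -18*h^2 + 4*h - 2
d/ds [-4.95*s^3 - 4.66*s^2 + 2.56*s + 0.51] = -14.85*s^2 - 9.32*s + 2.56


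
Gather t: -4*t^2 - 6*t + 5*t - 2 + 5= -4*t^2 - t + 3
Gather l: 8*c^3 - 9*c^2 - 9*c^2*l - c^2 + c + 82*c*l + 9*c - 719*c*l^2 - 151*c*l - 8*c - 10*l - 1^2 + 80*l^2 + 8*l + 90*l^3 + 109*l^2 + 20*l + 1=8*c^3 - 10*c^2 + 2*c + 90*l^3 + l^2*(189 - 719*c) + l*(-9*c^2 - 69*c + 18)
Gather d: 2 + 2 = 4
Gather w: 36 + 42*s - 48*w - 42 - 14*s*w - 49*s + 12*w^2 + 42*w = -7*s + 12*w^2 + w*(-14*s - 6) - 6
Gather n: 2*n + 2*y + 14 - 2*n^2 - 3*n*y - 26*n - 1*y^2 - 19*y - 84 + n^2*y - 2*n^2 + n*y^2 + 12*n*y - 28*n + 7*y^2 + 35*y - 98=n^2*(y - 4) + n*(y^2 + 9*y - 52) + 6*y^2 + 18*y - 168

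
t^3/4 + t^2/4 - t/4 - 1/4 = (t/4 + 1/4)*(t - 1)*(t + 1)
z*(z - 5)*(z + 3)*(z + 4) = z^4 + 2*z^3 - 23*z^2 - 60*z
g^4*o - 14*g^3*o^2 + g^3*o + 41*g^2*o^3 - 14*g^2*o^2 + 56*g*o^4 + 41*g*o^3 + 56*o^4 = (g - 8*o)*(g - 7*o)*(g + o)*(g*o + o)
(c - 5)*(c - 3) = c^2 - 8*c + 15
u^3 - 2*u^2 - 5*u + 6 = (u - 3)*(u - 1)*(u + 2)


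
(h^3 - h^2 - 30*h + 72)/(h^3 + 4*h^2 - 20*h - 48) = (h - 3)/(h + 2)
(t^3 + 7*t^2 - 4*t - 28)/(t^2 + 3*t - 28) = (t^2 - 4)/(t - 4)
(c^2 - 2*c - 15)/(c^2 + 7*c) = (c^2 - 2*c - 15)/(c*(c + 7))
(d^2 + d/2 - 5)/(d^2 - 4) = (d + 5/2)/(d + 2)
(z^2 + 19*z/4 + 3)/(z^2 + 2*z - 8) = (z + 3/4)/(z - 2)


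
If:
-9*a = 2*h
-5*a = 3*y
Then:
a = -3*y/5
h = 27*y/10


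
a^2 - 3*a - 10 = (a - 5)*(a + 2)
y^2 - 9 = (y - 3)*(y + 3)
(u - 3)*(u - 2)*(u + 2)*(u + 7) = u^4 + 4*u^3 - 25*u^2 - 16*u + 84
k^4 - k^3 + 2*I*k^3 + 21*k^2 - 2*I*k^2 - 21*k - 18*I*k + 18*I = (k - 1)*(k - 3*I)*(k - I)*(k + 6*I)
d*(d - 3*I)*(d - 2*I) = d^3 - 5*I*d^2 - 6*d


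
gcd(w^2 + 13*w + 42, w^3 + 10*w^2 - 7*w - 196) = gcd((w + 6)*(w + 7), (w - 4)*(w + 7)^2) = w + 7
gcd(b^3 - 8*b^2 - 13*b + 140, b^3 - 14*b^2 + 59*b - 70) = b^2 - 12*b + 35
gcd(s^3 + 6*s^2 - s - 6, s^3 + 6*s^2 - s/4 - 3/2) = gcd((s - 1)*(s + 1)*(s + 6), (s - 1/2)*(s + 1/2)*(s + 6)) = s + 6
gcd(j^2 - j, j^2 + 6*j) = j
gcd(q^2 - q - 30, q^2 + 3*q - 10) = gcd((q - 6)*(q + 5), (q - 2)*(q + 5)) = q + 5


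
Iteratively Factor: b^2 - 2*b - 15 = (b - 5)*(b + 3)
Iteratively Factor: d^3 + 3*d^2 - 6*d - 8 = (d + 4)*(d^2 - d - 2) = (d + 1)*(d + 4)*(d - 2)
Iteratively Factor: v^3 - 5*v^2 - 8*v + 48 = (v + 3)*(v^2 - 8*v + 16) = (v - 4)*(v + 3)*(v - 4)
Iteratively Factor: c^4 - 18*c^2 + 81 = (c + 3)*(c^3 - 3*c^2 - 9*c + 27) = (c - 3)*(c + 3)*(c^2 - 9) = (c - 3)^2*(c + 3)*(c + 3)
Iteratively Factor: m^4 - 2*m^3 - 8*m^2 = (m)*(m^3 - 2*m^2 - 8*m) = m*(m + 2)*(m^2 - 4*m) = m*(m - 4)*(m + 2)*(m)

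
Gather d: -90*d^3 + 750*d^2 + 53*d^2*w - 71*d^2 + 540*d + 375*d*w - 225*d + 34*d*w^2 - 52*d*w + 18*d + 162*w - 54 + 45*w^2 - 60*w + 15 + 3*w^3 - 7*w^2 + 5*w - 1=-90*d^3 + d^2*(53*w + 679) + d*(34*w^2 + 323*w + 333) + 3*w^3 + 38*w^2 + 107*w - 40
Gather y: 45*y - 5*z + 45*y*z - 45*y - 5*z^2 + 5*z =45*y*z - 5*z^2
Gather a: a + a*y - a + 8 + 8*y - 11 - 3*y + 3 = a*y + 5*y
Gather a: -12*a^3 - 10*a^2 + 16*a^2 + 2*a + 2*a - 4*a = -12*a^3 + 6*a^2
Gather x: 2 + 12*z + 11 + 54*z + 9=66*z + 22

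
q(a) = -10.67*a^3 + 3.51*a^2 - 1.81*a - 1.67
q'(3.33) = -333.39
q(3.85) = -565.51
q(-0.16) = -1.25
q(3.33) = -362.78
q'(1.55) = -67.83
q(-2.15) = 124.49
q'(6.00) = -1112.05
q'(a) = -32.01*a^2 + 7.02*a - 1.81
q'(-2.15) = -164.87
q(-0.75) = 6.16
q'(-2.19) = -170.71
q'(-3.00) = -310.96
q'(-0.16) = -3.75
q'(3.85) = -449.25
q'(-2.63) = -241.68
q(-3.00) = 323.44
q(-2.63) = 221.47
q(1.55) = -35.78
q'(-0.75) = -25.08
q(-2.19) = 131.20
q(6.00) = -2190.89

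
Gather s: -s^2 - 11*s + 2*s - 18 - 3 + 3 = -s^2 - 9*s - 18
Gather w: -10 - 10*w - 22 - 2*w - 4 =-12*w - 36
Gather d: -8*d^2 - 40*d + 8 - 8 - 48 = -8*d^2 - 40*d - 48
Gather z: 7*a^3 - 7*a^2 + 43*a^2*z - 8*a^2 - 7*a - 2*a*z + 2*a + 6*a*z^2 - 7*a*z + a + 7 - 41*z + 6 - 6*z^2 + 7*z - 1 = 7*a^3 - 15*a^2 - 4*a + z^2*(6*a - 6) + z*(43*a^2 - 9*a - 34) + 12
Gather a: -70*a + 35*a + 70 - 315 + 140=-35*a - 105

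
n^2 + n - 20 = (n - 4)*(n + 5)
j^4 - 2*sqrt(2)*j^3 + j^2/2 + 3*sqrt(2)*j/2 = j*(j - 3*sqrt(2)/2)*(j - sqrt(2))*(j + sqrt(2)/2)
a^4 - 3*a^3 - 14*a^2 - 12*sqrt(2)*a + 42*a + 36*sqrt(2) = (a - 3)*(a - 3*sqrt(2))*(a + sqrt(2))*(a + 2*sqrt(2))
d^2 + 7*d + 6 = (d + 1)*(d + 6)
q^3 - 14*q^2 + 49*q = q*(q - 7)^2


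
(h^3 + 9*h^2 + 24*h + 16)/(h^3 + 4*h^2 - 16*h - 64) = (h + 1)/(h - 4)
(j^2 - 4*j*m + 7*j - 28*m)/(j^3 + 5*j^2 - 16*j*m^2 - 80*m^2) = (j + 7)/(j^2 + 4*j*m + 5*j + 20*m)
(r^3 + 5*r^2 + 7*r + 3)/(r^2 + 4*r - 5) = (r^3 + 5*r^2 + 7*r + 3)/(r^2 + 4*r - 5)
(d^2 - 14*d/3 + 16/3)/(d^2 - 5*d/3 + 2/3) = (3*d^2 - 14*d + 16)/(3*d^2 - 5*d + 2)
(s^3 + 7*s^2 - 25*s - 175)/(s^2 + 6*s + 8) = (s^3 + 7*s^2 - 25*s - 175)/(s^2 + 6*s + 8)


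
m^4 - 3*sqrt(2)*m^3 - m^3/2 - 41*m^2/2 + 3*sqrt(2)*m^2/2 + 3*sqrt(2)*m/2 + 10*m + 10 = (m - 1)*(m + 1/2)*(m - 5*sqrt(2))*(m + 2*sqrt(2))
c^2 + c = c*(c + 1)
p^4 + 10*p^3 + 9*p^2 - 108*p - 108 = (p - 3)*(p + 1)*(p + 6)^2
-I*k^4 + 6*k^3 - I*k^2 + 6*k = k*(k - I)*(k + 6*I)*(-I*k + 1)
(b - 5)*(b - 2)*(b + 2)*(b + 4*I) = b^4 - 5*b^3 + 4*I*b^3 - 4*b^2 - 20*I*b^2 + 20*b - 16*I*b + 80*I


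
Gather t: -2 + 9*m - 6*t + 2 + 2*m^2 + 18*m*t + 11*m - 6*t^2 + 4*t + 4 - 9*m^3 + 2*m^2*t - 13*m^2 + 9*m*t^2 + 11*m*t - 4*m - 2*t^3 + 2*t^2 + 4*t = -9*m^3 - 11*m^2 + 16*m - 2*t^3 + t^2*(9*m - 4) + t*(2*m^2 + 29*m + 2) + 4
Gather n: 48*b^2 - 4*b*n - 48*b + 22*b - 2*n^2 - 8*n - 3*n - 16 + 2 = 48*b^2 - 26*b - 2*n^2 + n*(-4*b - 11) - 14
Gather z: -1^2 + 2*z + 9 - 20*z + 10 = 18 - 18*z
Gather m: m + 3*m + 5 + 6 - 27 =4*m - 16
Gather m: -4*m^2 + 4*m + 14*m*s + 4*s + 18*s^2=-4*m^2 + m*(14*s + 4) + 18*s^2 + 4*s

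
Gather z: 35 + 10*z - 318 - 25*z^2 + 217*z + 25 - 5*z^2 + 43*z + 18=-30*z^2 + 270*z - 240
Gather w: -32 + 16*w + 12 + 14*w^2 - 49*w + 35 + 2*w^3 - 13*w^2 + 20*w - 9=2*w^3 + w^2 - 13*w + 6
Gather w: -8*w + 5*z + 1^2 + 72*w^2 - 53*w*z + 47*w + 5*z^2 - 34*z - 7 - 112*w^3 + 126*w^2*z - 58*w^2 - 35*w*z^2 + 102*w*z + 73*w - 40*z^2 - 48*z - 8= -112*w^3 + w^2*(126*z + 14) + w*(-35*z^2 + 49*z + 112) - 35*z^2 - 77*z - 14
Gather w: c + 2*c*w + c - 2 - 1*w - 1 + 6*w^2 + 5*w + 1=2*c + 6*w^2 + w*(2*c + 4) - 2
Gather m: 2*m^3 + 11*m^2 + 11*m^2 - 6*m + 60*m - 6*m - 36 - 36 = 2*m^3 + 22*m^2 + 48*m - 72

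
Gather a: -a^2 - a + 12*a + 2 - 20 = -a^2 + 11*a - 18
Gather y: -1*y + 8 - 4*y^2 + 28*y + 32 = -4*y^2 + 27*y + 40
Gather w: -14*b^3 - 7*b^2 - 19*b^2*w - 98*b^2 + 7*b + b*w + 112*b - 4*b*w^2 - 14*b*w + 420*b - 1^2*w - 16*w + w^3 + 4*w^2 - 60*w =-14*b^3 - 105*b^2 + 539*b + w^3 + w^2*(4 - 4*b) + w*(-19*b^2 - 13*b - 77)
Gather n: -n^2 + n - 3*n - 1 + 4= -n^2 - 2*n + 3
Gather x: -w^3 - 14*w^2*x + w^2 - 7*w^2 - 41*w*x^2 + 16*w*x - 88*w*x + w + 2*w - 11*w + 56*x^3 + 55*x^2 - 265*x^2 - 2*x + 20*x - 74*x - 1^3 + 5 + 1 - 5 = -w^3 - 6*w^2 - 8*w + 56*x^3 + x^2*(-41*w - 210) + x*(-14*w^2 - 72*w - 56)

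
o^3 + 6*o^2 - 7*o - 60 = (o - 3)*(o + 4)*(o + 5)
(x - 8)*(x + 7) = x^2 - x - 56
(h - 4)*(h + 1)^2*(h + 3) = h^4 + h^3 - 13*h^2 - 25*h - 12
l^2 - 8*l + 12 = (l - 6)*(l - 2)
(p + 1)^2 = p^2 + 2*p + 1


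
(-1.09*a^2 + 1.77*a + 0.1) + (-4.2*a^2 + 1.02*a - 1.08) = -5.29*a^2 + 2.79*a - 0.98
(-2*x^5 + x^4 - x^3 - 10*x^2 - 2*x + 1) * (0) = 0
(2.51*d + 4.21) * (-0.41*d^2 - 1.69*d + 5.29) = -1.0291*d^3 - 5.968*d^2 + 6.163*d + 22.2709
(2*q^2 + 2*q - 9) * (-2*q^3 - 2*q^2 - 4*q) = -4*q^5 - 8*q^4 + 6*q^3 + 10*q^2 + 36*q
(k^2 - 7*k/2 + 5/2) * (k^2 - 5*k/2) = k^4 - 6*k^3 + 45*k^2/4 - 25*k/4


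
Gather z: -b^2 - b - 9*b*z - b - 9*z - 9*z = -b^2 - 2*b + z*(-9*b - 18)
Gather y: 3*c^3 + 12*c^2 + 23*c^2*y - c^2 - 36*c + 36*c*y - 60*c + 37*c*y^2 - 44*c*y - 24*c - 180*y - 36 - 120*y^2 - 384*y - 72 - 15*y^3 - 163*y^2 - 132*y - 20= 3*c^3 + 11*c^2 - 120*c - 15*y^3 + y^2*(37*c - 283) + y*(23*c^2 - 8*c - 696) - 128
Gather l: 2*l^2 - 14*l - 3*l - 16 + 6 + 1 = 2*l^2 - 17*l - 9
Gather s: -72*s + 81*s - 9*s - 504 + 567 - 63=0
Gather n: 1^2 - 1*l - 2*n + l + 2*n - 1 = 0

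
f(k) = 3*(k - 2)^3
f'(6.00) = 144.00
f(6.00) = 192.00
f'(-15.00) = 2601.00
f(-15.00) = -14739.00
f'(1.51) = 2.16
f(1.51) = -0.35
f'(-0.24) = 45.16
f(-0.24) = -33.72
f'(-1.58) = 115.35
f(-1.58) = -137.65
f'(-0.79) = 70.06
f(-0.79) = -65.15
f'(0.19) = 29.48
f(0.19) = -17.79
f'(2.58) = 3.03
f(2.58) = 0.59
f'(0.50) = 20.25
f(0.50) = -10.12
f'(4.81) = 71.06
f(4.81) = 66.56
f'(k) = 9*(k - 2)^2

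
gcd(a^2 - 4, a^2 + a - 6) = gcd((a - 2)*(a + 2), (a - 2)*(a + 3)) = a - 2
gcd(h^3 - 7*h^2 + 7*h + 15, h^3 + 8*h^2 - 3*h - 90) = h - 3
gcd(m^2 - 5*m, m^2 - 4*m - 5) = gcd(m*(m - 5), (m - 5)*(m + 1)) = m - 5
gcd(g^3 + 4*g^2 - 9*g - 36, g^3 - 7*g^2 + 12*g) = g - 3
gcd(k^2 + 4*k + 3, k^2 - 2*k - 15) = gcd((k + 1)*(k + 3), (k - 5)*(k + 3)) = k + 3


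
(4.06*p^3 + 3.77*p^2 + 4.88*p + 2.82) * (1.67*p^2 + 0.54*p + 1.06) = 6.7802*p^5 + 8.4883*p^4 + 14.489*p^3 + 11.3408*p^2 + 6.6956*p + 2.9892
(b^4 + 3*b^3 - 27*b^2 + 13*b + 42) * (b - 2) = b^5 + b^4 - 33*b^3 + 67*b^2 + 16*b - 84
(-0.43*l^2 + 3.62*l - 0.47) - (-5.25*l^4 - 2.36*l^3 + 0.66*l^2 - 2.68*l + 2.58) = 5.25*l^4 + 2.36*l^3 - 1.09*l^2 + 6.3*l - 3.05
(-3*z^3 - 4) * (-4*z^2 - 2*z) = 12*z^5 + 6*z^4 + 16*z^2 + 8*z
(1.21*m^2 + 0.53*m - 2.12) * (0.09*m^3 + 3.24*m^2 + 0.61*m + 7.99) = 0.1089*m^5 + 3.9681*m^4 + 2.2645*m^3 + 3.1224*m^2 + 2.9415*m - 16.9388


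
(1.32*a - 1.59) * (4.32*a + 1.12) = 5.7024*a^2 - 5.3904*a - 1.7808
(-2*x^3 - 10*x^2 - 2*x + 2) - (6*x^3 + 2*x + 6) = -8*x^3 - 10*x^2 - 4*x - 4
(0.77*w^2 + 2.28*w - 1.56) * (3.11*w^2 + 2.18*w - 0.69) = 2.3947*w^4 + 8.7694*w^3 - 0.412500000000001*w^2 - 4.974*w + 1.0764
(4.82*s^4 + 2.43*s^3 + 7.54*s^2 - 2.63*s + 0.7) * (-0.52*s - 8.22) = -2.5064*s^5 - 40.884*s^4 - 23.8954*s^3 - 60.6112*s^2 + 21.2546*s - 5.754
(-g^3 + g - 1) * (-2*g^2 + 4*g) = 2*g^5 - 4*g^4 - 2*g^3 + 6*g^2 - 4*g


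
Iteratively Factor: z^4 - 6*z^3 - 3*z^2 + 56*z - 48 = (z + 3)*(z^3 - 9*z^2 + 24*z - 16) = (z - 4)*(z + 3)*(z^2 - 5*z + 4) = (z - 4)^2*(z + 3)*(z - 1)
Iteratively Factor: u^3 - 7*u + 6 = (u - 1)*(u^2 + u - 6) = (u - 1)*(u + 3)*(u - 2)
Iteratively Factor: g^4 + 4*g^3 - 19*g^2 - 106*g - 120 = (g + 3)*(g^3 + g^2 - 22*g - 40) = (g - 5)*(g + 3)*(g^2 + 6*g + 8) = (g - 5)*(g + 3)*(g + 4)*(g + 2)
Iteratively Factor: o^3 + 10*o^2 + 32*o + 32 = (o + 2)*(o^2 + 8*o + 16) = (o + 2)*(o + 4)*(o + 4)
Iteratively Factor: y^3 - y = (y - 1)*(y^2 + y) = y*(y - 1)*(y + 1)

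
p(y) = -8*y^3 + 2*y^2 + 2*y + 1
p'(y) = -24*y^2 + 4*y + 2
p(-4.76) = 899.60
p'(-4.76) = -560.82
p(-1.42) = 25.10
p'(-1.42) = -52.07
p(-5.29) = 1230.68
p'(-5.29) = -690.78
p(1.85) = -39.11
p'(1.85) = -72.74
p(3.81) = -404.80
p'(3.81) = -331.15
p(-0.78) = 4.45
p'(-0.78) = -15.72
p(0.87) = -1.01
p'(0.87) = -12.69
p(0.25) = 1.50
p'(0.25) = 1.50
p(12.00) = -13511.00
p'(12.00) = -3406.00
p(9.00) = -5651.00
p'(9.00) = -1906.00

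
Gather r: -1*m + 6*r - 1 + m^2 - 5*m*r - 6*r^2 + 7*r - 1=m^2 - m - 6*r^2 + r*(13 - 5*m) - 2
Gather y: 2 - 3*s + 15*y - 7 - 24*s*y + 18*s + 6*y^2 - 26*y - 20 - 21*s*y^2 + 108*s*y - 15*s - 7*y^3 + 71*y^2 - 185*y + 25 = -7*y^3 + y^2*(77 - 21*s) + y*(84*s - 196)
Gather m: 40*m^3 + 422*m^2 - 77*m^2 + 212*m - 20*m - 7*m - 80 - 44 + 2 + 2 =40*m^3 + 345*m^2 + 185*m - 120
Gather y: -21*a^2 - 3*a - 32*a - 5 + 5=-21*a^2 - 35*a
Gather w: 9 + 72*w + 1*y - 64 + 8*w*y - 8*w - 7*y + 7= w*(8*y + 64) - 6*y - 48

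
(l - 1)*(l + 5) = l^2 + 4*l - 5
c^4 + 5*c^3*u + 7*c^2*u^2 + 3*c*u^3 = c*(c + u)^2*(c + 3*u)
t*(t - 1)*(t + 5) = t^3 + 4*t^2 - 5*t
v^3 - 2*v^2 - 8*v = v*(v - 4)*(v + 2)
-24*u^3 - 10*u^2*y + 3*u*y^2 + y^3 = (-3*u + y)*(2*u + y)*(4*u + y)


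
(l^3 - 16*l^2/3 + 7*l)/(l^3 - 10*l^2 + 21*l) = (l - 7/3)/(l - 7)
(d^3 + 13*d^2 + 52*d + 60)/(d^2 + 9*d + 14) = (d^2 + 11*d + 30)/(d + 7)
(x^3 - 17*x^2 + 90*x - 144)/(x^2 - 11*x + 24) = x - 6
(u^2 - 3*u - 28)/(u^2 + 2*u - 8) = (u - 7)/(u - 2)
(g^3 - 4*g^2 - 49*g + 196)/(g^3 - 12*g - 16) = (g^2 - 49)/(g^2 + 4*g + 4)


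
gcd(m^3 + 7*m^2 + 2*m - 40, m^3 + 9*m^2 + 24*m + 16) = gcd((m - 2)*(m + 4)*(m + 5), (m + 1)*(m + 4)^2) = m + 4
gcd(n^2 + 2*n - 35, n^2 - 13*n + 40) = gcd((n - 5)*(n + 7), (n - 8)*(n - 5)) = n - 5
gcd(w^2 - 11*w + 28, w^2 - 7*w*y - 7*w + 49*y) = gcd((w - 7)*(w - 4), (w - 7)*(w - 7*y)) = w - 7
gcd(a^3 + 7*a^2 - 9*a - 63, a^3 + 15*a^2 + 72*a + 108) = a + 3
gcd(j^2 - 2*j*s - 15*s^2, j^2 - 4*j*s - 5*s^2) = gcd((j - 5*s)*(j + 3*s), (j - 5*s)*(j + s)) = -j + 5*s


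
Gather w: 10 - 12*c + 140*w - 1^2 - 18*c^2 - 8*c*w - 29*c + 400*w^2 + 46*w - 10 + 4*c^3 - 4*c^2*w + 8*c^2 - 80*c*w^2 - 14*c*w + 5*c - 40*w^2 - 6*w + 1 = 4*c^3 - 10*c^2 - 36*c + w^2*(360 - 80*c) + w*(-4*c^2 - 22*c + 180)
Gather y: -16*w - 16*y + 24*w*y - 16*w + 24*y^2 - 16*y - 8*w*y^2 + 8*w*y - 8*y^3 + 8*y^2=-32*w - 8*y^3 + y^2*(32 - 8*w) + y*(32*w - 32)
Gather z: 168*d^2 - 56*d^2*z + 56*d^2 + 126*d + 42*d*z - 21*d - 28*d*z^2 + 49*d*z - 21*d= 224*d^2 - 28*d*z^2 + 84*d + z*(-56*d^2 + 91*d)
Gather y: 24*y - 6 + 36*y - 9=60*y - 15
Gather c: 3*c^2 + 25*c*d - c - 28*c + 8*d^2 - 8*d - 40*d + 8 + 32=3*c^2 + c*(25*d - 29) + 8*d^2 - 48*d + 40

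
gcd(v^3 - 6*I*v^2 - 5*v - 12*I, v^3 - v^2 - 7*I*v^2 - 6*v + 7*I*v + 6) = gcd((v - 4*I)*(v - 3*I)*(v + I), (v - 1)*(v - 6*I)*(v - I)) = 1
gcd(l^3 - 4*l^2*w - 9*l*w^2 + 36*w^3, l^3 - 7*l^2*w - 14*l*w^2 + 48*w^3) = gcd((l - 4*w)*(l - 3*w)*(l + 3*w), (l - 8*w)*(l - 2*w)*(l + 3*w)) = l + 3*w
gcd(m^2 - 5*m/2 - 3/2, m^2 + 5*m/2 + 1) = m + 1/2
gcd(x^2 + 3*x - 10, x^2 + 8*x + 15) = x + 5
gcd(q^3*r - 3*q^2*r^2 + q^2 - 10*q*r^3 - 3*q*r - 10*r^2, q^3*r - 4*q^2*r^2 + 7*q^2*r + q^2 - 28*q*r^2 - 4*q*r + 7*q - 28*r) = q*r + 1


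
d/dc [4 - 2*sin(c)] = -2*cos(c)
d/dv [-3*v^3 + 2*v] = 2 - 9*v^2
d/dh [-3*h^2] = -6*h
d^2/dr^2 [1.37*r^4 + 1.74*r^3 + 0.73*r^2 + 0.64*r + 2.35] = 16.44*r^2 + 10.44*r + 1.46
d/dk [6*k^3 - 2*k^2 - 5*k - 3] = 18*k^2 - 4*k - 5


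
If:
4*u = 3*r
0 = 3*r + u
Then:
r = 0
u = 0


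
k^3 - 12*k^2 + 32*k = k*(k - 8)*(k - 4)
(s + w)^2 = s^2 + 2*s*w + w^2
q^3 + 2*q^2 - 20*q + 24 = (q - 2)^2*(q + 6)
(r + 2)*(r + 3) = r^2 + 5*r + 6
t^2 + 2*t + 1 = (t + 1)^2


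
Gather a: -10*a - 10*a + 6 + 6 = 12 - 20*a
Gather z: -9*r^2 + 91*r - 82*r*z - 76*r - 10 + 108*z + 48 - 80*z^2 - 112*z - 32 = -9*r^2 + 15*r - 80*z^2 + z*(-82*r - 4) + 6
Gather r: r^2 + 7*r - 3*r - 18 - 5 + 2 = r^2 + 4*r - 21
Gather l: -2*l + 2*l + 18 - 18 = 0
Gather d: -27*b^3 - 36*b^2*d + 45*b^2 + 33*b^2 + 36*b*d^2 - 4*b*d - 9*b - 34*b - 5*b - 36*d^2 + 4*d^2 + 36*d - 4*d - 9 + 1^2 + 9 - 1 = -27*b^3 + 78*b^2 - 48*b + d^2*(36*b - 32) + d*(-36*b^2 - 4*b + 32)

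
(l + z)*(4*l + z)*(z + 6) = 4*l^2*z + 24*l^2 + 5*l*z^2 + 30*l*z + z^3 + 6*z^2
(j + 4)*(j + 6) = j^2 + 10*j + 24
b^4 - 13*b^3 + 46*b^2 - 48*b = b*(b - 8)*(b - 3)*(b - 2)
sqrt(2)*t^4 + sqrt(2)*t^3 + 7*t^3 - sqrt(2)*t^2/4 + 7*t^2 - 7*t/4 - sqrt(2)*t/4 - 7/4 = (t - 1/2)*(t + 1)*(t + 7*sqrt(2)/2)*(sqrt(2)*t + sqrt(2)/2)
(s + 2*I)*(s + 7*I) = s^2 + 9*I*s - 14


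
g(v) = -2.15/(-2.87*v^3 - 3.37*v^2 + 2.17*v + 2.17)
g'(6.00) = -0.00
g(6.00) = 0.00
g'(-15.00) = -0.00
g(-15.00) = -0.00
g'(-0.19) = 2.46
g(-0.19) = -1.30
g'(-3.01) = -0.06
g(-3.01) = -0.05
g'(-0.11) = 1.68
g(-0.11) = -1.13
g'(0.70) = -13.11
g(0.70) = -2.04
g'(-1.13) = -13.17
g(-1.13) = 4.84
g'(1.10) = -3.02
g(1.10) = 0.64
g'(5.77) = -0.00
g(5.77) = 0.00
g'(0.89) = -65.47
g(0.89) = 3.64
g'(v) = -2.15*(8.61*v^2 + 6.74*v - 2.17)/(-2.87*v^3 - 3.37*v^2 + 2.17*v + 2.17)^2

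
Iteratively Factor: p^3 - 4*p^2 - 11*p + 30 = (p - 2)*(p^2 - 2*p - 15) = (p - 5)*(p - 2)*(p + 3)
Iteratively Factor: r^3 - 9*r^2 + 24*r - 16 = (r - 4)*(r^2 - 5*r + 4) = (r - 4)^2*(r - 1)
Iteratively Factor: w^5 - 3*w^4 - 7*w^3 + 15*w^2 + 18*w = (w - 3)*(w^4 - 7*w^2 - 6*w) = (w - 3)*(w + 2)*(w^3 - 2*w^2 - 3*w) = (w - 3)^2*(w + 2)*(w^2 + w) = (w - 3)^2*(w + 1)*(w + 2)*(w)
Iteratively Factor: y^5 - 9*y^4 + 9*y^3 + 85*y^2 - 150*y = (y - 5)*(y^4 - 4*y^3 - 11*y^2 + 30*y) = y*(y - 5)*(y^3 - 4*y^2 - 11*y + 30) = y*(y - 5)*(y - 2)*(y^2 - 2*y - 15) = y*(y - 5)*(y - 2)*(y + 3)*(y - 5)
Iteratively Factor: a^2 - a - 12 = (a + 3)*(a - 4)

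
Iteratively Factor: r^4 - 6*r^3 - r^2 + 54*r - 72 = (r - 4)*(r^3 - 2*r^2 - 9*r + 18) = (r - 4)*(r - 3)*(r^2 + r - 6) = (r - 4)*(r - 3)*(r - 2)*(r + 3)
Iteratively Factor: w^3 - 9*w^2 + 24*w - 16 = (w - 4)*(w^2 - 5*w + 4) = (w - 4)^2*(w - 1)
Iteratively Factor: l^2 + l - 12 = (l + 4)*(l - 3)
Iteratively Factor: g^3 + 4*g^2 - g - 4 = (g + 1)*(g^2 + 3*g - 4) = (g - 1)*(g + 1)*(g + 4)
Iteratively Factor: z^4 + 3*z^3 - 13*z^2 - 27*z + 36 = (z + 4)*(z^3 - z^2 - 9*z + 9) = (z - 1)*(z + 4)*(z^2 - 9) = (z - 1)*(z + 3)*(z + 4)*(z - 3)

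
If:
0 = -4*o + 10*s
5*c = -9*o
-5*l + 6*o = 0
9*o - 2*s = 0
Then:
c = 0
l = 0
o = 0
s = 0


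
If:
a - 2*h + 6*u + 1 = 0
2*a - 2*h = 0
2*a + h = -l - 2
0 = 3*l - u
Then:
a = -7/11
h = -7/11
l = -1/11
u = -3/11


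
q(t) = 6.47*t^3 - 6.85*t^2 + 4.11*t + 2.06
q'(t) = 19.41*t^2 - 13.7*t + 4.11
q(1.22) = 8.63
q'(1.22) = 16.29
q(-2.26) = -116.90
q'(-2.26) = 134.21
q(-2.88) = -221.15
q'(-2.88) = 204.56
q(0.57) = 3.38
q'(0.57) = 2.61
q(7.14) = 2037.24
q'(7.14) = 895.81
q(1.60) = 17.60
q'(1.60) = 31.88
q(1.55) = 16.07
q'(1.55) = 29.51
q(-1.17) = -22.49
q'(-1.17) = 46.71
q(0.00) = 2.06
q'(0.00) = 4.11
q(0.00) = 2.06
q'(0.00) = 4.11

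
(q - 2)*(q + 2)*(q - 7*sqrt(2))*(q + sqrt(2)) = q^4 - 6*sqrt(2)*q^3 - 18*q^2 + 24*sqrt(2)*q + 56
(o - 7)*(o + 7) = o^2 - 49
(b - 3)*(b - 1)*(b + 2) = b^3 - 2*b^2 - 5*b + 6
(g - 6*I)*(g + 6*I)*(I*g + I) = I*g^3 + I*g^2 + 36*I*g + 36*I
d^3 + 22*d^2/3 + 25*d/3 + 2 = (d + 1/3)*(d + 1)*(d + 6)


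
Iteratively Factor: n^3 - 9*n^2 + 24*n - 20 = (n - 2)*(n^2 - 7*n + 10) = (n - 5)*(n - 2)*(n - 2)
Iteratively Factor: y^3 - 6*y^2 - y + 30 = (y - 3)*(y^2 - 3*y - 10) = (y - 3)*(y + 2)*(y - 5)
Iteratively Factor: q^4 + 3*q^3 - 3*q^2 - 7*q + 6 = (q + 2)*(q^3 + q^2 - 5*q + 3) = (q - 1)*(q + 2)*(q^2 + 2*q - 3) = (q - 1)*(q + 2)*(q + 3)*(q - 1)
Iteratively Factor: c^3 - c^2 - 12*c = (c + 3)*(c^2 - 4*c) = c*(c + 3)*(c - 4)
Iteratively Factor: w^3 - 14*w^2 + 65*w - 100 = (w - 5)*(w^2 - 9*w + 20) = (w - 5)*(w - 4)*(w - 5)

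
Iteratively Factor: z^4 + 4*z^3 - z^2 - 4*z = (z - 1)*(z^3 + 5*z^2 + 4*z) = (z - 1)*(z + 1)*(z^2 + 4*z) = (z - 1)*(z + 1)*(z + 4)*(z)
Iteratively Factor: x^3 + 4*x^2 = (x + 4)*(x^2) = x*(x + 4)*(x)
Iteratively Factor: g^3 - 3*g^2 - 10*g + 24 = (g - 4)*(g^2 + g - 6) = (g - 4)*(g - 2)*(g + 3)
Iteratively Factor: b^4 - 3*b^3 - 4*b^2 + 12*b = (b - 3)*(b^3 - 4*b) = (b - 3)*(b - 2)*(b^2 + 2*b) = b*(b - 3)*(b - 2)*(b + 2)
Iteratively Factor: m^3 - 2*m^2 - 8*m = (m + 2)*(m^2 - 4*m) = m*(m + 2)*(m - 4)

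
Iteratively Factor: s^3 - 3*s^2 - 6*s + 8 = (s - 4)*(s^2 + s - 2) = (s - 4)*(s - 1)*(s + 2)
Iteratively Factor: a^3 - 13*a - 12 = (a + 1)*(a^2 - a - 12) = (a - 4)*(a + 1)*(a + 3)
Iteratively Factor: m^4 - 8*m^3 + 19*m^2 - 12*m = (m - 3)*(m^3 - 5*m^2 + 4*m) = (m - 4)*(m - 3)*(m^2 - m) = (m - 4)*(m - 3)*(m - 1)*(m)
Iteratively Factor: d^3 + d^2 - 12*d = (d)*(d^2 + d - 12) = d*(d + 4)*(d - 3)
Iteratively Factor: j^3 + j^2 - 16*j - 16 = (j + 1)*(j^2 - 16) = (j - 4)*(j + 1)*(j + 4)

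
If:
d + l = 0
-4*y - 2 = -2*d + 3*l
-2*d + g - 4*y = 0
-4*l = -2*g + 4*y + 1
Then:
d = 3/13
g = -5/13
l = -3/13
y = -11/52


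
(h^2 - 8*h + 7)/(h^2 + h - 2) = (h - 7)/(h + 2)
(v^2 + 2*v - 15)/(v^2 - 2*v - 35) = (v - 3)/(v - 7)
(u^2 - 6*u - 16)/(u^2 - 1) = (u^2 - 6*u - 16)/(u^2 - 1)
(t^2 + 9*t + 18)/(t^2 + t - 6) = (t + 6)/(t - 2)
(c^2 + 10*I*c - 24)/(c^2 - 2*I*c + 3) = (c^2 + 10*I*c - 24)/(c^2 - 2*I*c + 3)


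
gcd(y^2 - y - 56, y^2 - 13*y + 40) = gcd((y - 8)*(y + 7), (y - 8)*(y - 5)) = y - 8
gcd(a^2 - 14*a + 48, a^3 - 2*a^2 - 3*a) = 1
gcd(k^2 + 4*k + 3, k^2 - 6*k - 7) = k + 1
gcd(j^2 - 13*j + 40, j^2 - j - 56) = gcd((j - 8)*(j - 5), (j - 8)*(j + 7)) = j - 8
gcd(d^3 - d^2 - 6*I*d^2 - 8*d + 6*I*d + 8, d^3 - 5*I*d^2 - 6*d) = d - 2*I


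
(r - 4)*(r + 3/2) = r^2 - 5*r/2 - 6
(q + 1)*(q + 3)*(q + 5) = q^3 + 9*q^2 + 23*q + 15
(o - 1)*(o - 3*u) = o^2 - 3*o*u - o + 3*u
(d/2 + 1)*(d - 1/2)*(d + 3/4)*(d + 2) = d^4/2 + 17*d^3/8 + 37*d^2/16 - d/4 - 3/4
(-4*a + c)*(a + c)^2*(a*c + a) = -4*a^4*c - 4*a^4 - 7*a^3*c^2 - 7*a^3*c - 2*a^2*c^3 - 2*a^2*c^2 + a*c^4 + a*c^3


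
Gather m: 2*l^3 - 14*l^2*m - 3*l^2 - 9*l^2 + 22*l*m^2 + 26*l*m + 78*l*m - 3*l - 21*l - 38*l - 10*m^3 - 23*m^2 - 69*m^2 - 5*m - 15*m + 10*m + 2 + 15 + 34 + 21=2*l^3 - 12*l^2 - 62*l - 10*m^3 + m^2*(22*l - 92) + m*(-14*l^2 + 104*l - 10) + 72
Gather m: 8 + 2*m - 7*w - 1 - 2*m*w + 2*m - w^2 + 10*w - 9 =m*(4 - 2*w) - w^2 + 3*w - 2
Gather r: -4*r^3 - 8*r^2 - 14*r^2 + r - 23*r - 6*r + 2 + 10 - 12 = -4*r^3 - 22*r^2 - 28*r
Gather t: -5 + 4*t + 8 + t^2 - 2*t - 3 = t^2 + 2*t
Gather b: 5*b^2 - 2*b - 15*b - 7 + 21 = 5*b^2 - 17*b + 14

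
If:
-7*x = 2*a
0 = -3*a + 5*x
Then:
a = 0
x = 0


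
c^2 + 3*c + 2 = (c + 1)*(c + 2)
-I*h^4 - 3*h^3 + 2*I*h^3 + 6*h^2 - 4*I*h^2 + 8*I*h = h*(h - 2)*(h - 4*I)*(-I*h + 1)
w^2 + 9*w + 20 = (w + 4)*(w + 5)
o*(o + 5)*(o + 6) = o^3 + 11*o^2 + 30*o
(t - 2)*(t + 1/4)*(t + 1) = t^3 - 3*t^2/4 - 9*t/4 - 1/2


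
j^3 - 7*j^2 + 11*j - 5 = (j - 5)*(j - 1)^2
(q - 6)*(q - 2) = q^2 - 8*q + 12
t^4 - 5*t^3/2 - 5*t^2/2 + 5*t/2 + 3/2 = (t - 3)*(t - 1)*(t + 1/2)*(t + 1)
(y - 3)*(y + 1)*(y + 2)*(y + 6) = y^4 + 6*y^3 - 7*y^2 - 48*y - 36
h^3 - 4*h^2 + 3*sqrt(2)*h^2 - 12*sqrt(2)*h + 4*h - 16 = (h - 4)*(h + sqrt(2))*(h + 2*sqrt(2))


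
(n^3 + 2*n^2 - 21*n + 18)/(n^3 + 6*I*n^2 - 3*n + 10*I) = (n^3 + 2*n^2 - 21*n + 18)/(n^3 + 6*I*n^2 - 3*n + 10*I)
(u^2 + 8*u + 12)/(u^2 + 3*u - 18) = (u + 2)/(u - 3)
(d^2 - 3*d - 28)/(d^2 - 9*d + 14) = (d + 4)/(d - 2)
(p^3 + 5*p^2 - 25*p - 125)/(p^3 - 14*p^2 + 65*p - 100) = (p^2 + 10*p + 25)/(p^2 - 9*p + 20)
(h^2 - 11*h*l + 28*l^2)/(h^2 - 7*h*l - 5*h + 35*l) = (h - 4*l)/(h - 5)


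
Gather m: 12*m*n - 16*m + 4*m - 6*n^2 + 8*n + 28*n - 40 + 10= m*(12*n - 12) - 6*n^2 + 36*n - 30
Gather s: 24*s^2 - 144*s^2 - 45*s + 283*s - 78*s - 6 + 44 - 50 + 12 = -120*s^2 + 160*s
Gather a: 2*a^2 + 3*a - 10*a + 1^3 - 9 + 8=2*a^2 - 7*a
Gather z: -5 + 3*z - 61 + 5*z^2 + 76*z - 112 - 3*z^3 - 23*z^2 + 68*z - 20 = -3*z^3 - 18*z^2 + 147*z - 198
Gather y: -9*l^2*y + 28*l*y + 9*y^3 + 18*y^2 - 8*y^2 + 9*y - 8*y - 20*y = 9*y^3 + 10*y^2 + y*(-9*l^2 + 28*l - 19)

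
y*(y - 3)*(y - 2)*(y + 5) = y^4 - 19*y^2 + 30*y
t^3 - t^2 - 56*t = t*(t - 8)*(t + 7)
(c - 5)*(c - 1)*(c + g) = c^3 + c^2*g - 6*c^2 - 6*c*g + 5*c + 5*g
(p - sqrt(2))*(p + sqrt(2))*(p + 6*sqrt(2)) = p^3 + 6*sqrt(2)*p^2 - 2*p - 12*sqrt(2)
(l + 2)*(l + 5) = l^2 + 7*l + 10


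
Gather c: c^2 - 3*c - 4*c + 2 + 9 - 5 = c^2 - 7*c + 6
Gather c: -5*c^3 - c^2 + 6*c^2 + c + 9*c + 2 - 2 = -5*c^3 + 5*c^2 + 10*c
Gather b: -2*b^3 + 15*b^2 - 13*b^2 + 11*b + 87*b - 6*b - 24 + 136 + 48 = -2*b^3 + 2*b^2 + 92*b + 160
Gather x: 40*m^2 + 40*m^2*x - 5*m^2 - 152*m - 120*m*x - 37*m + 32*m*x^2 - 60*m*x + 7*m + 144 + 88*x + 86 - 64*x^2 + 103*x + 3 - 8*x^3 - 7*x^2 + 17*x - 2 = 35*m^2 - 182*m - 8*x^3 + x^2*(32*m - 71) + x*(40*m^2 - 180*m + 208) + 231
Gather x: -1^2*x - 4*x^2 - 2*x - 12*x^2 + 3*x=-16*x^2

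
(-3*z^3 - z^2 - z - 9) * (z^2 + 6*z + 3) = -3*z^5 - 19*z^4 - 16*z^3 - 18*z^2 - 57*z - 27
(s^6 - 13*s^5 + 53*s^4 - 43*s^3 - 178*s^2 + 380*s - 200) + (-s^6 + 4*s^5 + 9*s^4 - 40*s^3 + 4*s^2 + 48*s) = -9*s^5 + 62*s^4 - 83*s^3 - 174*s^2 + 428*s - 200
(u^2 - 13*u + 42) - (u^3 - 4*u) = -u^3 + u^2 - 9*u + 42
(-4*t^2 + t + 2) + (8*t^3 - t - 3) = 8*t^3 - 4*t^2 - 1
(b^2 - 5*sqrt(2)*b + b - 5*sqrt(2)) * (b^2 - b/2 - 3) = b^4 - 5*sqrt(2)*b^3 + b^3/2 - 5*sqrt(2)*b^2/2 - 7*b^2/2 - 3*b + 35*sqrt(2)*b/2 + 15*sqrt(2)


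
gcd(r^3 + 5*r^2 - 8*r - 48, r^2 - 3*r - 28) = r + 4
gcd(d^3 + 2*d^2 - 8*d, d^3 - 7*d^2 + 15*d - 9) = 1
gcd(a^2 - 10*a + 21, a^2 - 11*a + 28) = a - 7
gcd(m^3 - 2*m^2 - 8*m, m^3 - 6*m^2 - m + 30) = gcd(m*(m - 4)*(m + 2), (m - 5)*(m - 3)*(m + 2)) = m + 2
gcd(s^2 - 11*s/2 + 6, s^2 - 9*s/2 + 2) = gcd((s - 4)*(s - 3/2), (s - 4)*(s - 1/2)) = s - 4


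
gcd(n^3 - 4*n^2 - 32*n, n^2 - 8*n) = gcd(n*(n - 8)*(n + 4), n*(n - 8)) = n^2 - 8*n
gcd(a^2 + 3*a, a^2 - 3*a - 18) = a + 3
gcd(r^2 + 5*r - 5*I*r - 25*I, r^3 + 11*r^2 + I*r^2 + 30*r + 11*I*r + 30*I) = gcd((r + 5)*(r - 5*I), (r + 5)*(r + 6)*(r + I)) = r + 5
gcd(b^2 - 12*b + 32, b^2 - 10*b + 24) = b - 4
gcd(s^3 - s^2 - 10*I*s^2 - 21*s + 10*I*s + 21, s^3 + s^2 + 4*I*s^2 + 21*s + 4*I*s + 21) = s - 3*I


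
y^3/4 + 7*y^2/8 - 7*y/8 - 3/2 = (y/4 + 1)*(y - 3/2)*(y + 1)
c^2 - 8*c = c*(c - 8)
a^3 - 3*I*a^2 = a^2*(a - 3*I)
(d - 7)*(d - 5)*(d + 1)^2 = d^4 - 10*d^3 + 12*d^2 + 58*d + 35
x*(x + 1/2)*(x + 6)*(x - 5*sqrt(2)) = x^4 - 5*sqrt(2)*x^3 + 13*x^3/2 - 65*sqrt(2)*x^2/2 + 3*x^2 - 15*sqrt(2)*x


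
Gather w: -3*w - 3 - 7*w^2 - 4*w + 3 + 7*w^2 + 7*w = 0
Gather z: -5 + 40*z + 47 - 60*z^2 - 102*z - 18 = -60*z^2 - 62*z + 24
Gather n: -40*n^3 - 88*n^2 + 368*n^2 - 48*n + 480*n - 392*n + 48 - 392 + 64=-40*n^3 + 280*n^2 + 40*n - 280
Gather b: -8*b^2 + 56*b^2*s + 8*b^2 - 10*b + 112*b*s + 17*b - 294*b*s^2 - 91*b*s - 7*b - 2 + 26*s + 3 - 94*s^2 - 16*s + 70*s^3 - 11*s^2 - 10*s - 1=56*b^2*s + b*(-294*s^2 + 21*s) + 70*s^3 - 105*s^2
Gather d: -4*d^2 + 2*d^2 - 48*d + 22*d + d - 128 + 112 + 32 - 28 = -2*d^2 - 25*d - 12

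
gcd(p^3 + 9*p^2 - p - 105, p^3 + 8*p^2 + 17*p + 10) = p + 5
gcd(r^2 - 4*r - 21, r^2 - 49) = r - 7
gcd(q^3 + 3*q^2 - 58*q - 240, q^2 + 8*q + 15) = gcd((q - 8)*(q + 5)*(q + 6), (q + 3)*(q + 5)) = q + 5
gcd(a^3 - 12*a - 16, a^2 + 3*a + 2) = a + 2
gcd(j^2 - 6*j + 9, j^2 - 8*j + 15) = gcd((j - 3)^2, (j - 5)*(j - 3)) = j - 3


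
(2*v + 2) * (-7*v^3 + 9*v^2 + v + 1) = -14*v^4 + 4*v^3 + 20*v^2 + 4*v + 2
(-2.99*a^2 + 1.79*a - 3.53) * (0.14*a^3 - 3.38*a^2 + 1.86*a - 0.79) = -0.4186*a^5 + 10.3568*a^4 - 12.1058*a^3 + 17.6229*a^2 - 7.9799*a + 2.7887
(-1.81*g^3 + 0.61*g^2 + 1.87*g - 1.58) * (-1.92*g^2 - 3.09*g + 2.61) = 3.4752*g^5 + 4.4217*g^4 - 10.1994*g^3 - 1.1526*g^2 + 9.7629*g - 4.1238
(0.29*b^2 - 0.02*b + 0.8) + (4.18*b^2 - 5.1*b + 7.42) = 4.47*b^2 - 5.12*b + 8.22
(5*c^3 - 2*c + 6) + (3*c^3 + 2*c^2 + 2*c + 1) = 8*c^3 + 2*c^2 + 7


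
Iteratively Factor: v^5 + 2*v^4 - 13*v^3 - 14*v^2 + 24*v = (v + 2)*(v^4 - 13*v^2 + 12*v) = (v - 1)*(v + 2)*(v^3 + v^2 - 12*v) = v*(v - 1)*(v + 2)*(v^2 + v - 12) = v*(v - 3)*(v - 1)*(v + 2)*(v + 4)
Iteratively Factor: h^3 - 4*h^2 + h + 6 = (h + 1)*(h^2 - 5*h + 6) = (h - 3)*(h + 1)*(h - 2)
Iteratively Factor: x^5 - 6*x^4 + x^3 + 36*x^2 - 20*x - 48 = (x - 3)*(x^4 - 3*x^3 - 8*x^2 + 12*x + 16) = (x - 3)*(x - 2)*(x^3 - x^2 - 10*x - 8) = (x - 4)*(x - 3)*(x - 2)*(x^2 + 3*x + 2) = (x - 4)*(x - 3)*(x - 2)*(x + 1)*(x + 2)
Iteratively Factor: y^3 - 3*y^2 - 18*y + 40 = (y - 5)*(y^2 + 2*y - 8) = (y - 5)*(y - 2)*(y + 4)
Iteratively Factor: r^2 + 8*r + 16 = (r + 4)*(r + 4)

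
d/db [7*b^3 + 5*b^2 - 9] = b*(21*b + 10)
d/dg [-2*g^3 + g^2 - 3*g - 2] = -6*g^2 + 2*g - 3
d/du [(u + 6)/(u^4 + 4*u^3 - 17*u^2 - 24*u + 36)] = (-3*u^2 + 4*u + 5)/(u^6 - 4*u^5 - 6*u^4 + 32*u^3 + u^2 - 60*u + 36)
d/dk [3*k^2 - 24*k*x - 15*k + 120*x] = 6*k - 24*x - 15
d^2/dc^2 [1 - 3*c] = 0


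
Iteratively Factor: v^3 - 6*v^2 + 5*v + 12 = (v - 3)*(v^2 - 3*v - 4) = (v - 4)*(v - 3)*(v + 1)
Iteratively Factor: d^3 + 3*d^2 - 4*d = (d - 1)*(d^2 + 4*d) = (d - 1)*(d + 4)*(d)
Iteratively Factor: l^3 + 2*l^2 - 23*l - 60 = (l + 3)*(l^2 - l - 20) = (l - 5)*(l + 3)*(l + 4)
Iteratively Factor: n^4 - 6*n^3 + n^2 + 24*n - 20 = (n - 5)*(n^3 - n^2 - 4*n + 4) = (n - 5)*(n + 2)*(n^2 - 3*n + 2) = (n - 5)*(n - 1)*(n + 2)*(n - 2)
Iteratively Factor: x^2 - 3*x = (x)*(x - 3)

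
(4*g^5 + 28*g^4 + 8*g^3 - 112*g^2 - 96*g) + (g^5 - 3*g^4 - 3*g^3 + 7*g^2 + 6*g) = 5*g^5 + 25*g^4 + 5*g^3 - 105*g^2 - 90*g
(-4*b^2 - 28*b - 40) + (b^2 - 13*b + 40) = -3*b^2 - 41*b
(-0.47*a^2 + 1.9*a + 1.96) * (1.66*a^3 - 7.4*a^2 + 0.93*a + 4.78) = -0.7802*a^5 + 6.632*a^4 - 11.2435*a^3 - 14.9836*a^2 + 10.9048*a + 9.3688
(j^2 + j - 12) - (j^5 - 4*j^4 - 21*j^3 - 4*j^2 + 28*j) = -j^5 + 4*j^4 + 21*j^3 + 5*j^2 - 27*j - 12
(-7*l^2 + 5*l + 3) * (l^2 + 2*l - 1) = -7*l^4 - 9*l^3 + 20*l^2 + l - 3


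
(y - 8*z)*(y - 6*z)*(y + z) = y^3 - 13*y^2*z + 34*y*z^2 + 48*z^3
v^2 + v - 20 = (v - 4)*(v + 5)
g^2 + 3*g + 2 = (g + 1)*(g + 2)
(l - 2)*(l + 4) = l^2 + 2*l - 8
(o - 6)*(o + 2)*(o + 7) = o^3 + 3*o^2 - 40*o - 84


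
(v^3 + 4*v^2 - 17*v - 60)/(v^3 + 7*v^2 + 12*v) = (v^2 + v - 20)/(v*(v + 4))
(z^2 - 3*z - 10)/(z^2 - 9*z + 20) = (z + 2)/(z - 4)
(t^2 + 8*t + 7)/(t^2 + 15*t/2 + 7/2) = 2*(t + 1)/(2*t + 1)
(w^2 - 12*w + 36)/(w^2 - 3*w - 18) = (w - 6)/(w + 3)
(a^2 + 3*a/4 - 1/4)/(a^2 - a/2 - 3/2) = (4*a - 1)/(2*(2*a - 3))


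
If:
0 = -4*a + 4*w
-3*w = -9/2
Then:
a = 3/2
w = 3/2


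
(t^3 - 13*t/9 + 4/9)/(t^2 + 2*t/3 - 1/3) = (3*t^2 + t - 4)/(3*(t + 1))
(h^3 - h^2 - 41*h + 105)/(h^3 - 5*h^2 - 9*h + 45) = (h + 7)/(h + 3)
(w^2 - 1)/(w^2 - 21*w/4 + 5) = 4*(w^2 - 1)/(4*w^2 - 21*w + 20)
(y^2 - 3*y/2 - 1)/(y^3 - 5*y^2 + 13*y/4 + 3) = 2*(y - 2)/(2*y^2 - 11*y + 12)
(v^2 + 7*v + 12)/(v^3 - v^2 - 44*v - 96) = 1/(v - 8)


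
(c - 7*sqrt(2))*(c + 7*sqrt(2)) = c^2 - 98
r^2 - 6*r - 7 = (r - 7)*(r + 1)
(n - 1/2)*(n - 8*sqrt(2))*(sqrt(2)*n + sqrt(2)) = sqrt(2)*n^3 - 16*n^2 + sqrt(2)*n^2/2 - 8*n - sqrt(2)*n/2 + 8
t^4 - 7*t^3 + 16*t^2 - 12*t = t*(t - 3)*(t - 2)^2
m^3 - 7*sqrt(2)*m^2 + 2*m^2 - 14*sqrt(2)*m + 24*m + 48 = (m + 2)*(m - 4*sqrt(2))*(m - 3*sqrt(2))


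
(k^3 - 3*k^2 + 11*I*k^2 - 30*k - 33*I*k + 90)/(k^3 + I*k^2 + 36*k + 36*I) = (k^2 + k*(-3 + 5*I) - 15*I)/(k^2 - 5*I*k + 6)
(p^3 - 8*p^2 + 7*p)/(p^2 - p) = p - 7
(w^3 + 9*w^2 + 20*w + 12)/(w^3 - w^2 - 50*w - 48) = (w + 2)/(w - 8)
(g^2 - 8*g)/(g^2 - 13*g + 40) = g/(g - 5)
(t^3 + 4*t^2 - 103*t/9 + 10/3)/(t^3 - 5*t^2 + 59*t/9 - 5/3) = (t + 6)/(t - 3)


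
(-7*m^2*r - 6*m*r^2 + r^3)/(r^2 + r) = (-7*m^2 - 6*m*r + r^2)/(r + 1)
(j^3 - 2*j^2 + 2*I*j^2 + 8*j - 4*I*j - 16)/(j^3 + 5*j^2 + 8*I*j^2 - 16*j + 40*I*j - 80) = (j^2 - 2*j*(1 + I) + 4*I)/(j^2 + j*(5 + 4*I) + 20*I)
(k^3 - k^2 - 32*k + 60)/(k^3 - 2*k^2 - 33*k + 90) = (k - 2)/(k - 3)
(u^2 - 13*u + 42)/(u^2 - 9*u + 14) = (u - 6)/(u - 2)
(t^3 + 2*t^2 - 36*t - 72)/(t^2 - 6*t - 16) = (t^2 - 36)/(t - 8)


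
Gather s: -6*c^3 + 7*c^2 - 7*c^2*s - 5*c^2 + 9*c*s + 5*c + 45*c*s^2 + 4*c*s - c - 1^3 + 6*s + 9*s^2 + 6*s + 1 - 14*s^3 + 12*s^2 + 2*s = -6*c^3 + 2*c^2 + 4*c - 14*s^3 + s^2*(45*c + 21) + s*(-7*c^2 + 13*c + 14)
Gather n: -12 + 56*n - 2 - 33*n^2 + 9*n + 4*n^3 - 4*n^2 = 4*n^3 - 37*n^2 + 65*n - 14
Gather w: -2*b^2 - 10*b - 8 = -2*b^2 - 10*b - 8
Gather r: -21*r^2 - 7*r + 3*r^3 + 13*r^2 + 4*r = 3*r^3 - 8*r^2 - 3*r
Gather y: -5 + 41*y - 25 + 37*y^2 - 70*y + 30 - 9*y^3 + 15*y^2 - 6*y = -9*y^3 + 52*y^2 - 35*y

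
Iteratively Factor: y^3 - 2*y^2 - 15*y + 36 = (y + 4)*(y^2 - 6*y + 9) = (y - 3)*(y + 4)*(y - 3)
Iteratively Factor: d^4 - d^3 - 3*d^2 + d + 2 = (d - 1)*(d^3 - 3*d - 2) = (d - 1)*(d + 1)*(d^2 - d - 2) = (d - 2)*(d - 1)*(d + 1)*(d + 1)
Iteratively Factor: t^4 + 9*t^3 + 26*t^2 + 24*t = (t + 4)*(t^3 + 5*t^2 + 6*t) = (t + 3)*(t + 4)*(t^2 + 2*t) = t*(t + 3)*(t + 4)*(t + 2)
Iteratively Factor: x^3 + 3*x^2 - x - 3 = (x - 1)*(x^2 + 4*x + 3) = (x - 1)*(x + 1)*(x + 3)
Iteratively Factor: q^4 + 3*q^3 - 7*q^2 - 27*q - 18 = (q + 1)*(q^3 + 2*q^2 - 9*q - 18) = (q + 1)*(q + 2)*(q^2 - 9) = (q + 1)*(q + 2)*(q + 3)*(q - 3)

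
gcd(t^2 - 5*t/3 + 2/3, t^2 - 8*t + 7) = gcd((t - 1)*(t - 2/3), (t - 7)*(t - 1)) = t - 1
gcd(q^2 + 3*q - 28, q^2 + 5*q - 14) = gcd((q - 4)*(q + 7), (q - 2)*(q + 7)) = q + 7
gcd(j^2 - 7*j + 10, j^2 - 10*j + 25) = j - 5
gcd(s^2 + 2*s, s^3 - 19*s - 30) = s + 2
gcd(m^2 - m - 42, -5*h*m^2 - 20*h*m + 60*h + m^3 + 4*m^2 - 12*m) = m + 6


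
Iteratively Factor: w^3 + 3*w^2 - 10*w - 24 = (w + 2)*(w^2 + w - 12) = (w + 2)*(w + 4)*(w - 3)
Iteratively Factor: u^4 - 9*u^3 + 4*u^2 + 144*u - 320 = (u - 4)*(u^3 - 5*u^2 - 16*u + 80) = (u - 4)^2*(u^2 - u - 20) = (u - 4)^2*(u + 4)*(u - 5)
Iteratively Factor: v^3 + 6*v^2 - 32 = (v - 2)*(v^2 + 8*v + 16) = (v - 2)*(v + 4)*(v + 4)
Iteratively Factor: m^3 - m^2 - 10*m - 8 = (m + 2)*(m^2 - 3*m - 4) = (m + 1)*(m + 2)*(m - 4)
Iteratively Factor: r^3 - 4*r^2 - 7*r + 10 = (r + 2)*(r^2 - 6*r + 5) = (r - 1)*(r + 2)*(r - 5)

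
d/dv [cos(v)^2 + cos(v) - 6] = -sin(v) - sin(2*v)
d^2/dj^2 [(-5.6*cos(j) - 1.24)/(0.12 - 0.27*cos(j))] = 50.8052634252909*(1.66533453693773e-16*cos(j)^3 - 0.271836*cos(j)^2 - 0.120816*cos(j) + 0.543672)/(1.0*cos(j) - 0.444444444444444)^3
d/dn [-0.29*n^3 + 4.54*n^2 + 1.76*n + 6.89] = -0.87*n^2 + 9.08*n + 1.76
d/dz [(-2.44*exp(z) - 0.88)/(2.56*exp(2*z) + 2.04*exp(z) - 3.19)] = (6.2464*exp(2*z) + 4.5056*exp(z) + 9.5788)*exp(z)/(6.5536*exp(4*z) + 10.4448*exp(3*z) - 12.1712*exp(2*z) - 13.0152*exp(z) + 10.1761)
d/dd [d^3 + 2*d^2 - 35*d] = 3*d^2 + 4*d - 35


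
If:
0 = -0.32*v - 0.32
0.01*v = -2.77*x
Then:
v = -1.00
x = 0.00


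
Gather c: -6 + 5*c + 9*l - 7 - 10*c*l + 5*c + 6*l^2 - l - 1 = c*(10 - 10*l) + 6*l^2 + 8*l - 14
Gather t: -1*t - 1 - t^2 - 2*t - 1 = -t^2 - 3*t - 2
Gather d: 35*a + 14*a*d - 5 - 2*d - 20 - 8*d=35*a + d*(14*a - 10) - 25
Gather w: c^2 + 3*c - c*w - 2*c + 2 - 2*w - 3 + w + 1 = c^2 + c + w*(-c - 1)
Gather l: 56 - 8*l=56 - 8*l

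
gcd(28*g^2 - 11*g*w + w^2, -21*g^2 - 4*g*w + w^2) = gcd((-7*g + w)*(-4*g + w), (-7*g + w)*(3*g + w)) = -7*g + w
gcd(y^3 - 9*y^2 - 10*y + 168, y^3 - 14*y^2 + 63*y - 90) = y - 6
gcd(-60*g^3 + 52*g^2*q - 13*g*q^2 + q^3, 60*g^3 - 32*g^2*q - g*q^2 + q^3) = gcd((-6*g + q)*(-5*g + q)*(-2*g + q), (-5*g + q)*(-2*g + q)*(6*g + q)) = 10*g^2 - 7*g*q + q^2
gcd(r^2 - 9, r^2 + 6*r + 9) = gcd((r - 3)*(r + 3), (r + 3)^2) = r + 3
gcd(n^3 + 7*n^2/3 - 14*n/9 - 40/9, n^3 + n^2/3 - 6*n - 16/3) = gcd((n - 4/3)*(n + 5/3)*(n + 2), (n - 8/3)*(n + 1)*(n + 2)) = n + 2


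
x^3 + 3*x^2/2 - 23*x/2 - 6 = (x - 3)*(x + 1/2)*(x + 4)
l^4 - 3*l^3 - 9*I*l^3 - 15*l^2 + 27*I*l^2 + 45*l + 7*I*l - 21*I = (l - 3)*(l - 7*I)*(l - I)^2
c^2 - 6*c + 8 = (c - 4)*(c - 2)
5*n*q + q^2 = q*(5*n + q)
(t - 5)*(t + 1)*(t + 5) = t^3 + t^2 - 25*t - 25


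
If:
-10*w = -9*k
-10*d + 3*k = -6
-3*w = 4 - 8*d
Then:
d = 7/5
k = 8/3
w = 12/5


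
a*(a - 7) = a^2 - 7*a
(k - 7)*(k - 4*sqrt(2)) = k^2 - 7*k - 4*sqrt(2)*k + 28*sqrt(2)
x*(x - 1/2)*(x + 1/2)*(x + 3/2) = x^4 + 3*x^3/2 - x^2/4 - 3*x/8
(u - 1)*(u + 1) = u^2 - 1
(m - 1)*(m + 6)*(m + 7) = m^3 + 12*m^2 + 29*m - 42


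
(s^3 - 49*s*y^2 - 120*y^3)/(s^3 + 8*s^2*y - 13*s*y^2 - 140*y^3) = (-s^2 + 5*s*y + 24*y^2)/(-s^2 - 3*s*y + 28*y^2)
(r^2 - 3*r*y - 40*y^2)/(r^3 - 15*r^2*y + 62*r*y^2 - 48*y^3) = (r + 5*y)/(r^2 - 7*r*y + 6*y^2)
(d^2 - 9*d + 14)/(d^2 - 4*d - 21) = (d - 2)/(d + 3)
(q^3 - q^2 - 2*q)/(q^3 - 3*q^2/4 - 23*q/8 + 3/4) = 8*q*(q + 1)/(8*q^2 + 10*q - 3)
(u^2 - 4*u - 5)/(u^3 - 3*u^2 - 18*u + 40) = (u + 1)/(u^2 + 2*u - 8)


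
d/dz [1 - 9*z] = -9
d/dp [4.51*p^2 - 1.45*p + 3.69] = 9.02*p - 1.45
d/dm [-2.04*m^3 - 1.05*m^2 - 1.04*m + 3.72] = -6.12*m^2 - 2.1*m - 1.04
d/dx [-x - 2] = -1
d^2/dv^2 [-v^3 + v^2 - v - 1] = 2 - 6*v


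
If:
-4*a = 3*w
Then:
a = -3*w/4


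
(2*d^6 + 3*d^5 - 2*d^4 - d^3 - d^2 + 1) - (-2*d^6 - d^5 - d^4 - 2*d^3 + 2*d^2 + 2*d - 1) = 4*d^6 + 4*d^5 - d^4 + d^3 - 3*d^2 - 2*d + 2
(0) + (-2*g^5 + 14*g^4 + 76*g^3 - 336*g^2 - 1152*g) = -2*g^5 + 14*g^4 + 76*g^3 - 336*g^2 - 1152*g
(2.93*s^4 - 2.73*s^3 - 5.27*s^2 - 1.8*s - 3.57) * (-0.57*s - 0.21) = -1.6701*s^5 + 0.9408*s^4 + 3.5772*s^3 + 2.1327*s^2 + 2.4129*s + 0.7497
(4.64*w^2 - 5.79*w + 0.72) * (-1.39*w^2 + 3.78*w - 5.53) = -6.4496*w^4 + 25.5873*w^3 - 48.5462*w^2 + 34.7403*w - 3.9816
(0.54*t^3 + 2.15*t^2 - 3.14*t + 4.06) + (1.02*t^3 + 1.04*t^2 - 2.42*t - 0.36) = 1.56*t^3 + 3.19*t^2 - 5.56*t + 3.7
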